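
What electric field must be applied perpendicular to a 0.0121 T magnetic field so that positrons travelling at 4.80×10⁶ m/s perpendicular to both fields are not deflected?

E = 5.81×10⁴ V/m

For straight-line motion qE = qvB, so E = vB.
E = 4.80×10⁶ × 0.0121 = 5.81×10⁴ V/m.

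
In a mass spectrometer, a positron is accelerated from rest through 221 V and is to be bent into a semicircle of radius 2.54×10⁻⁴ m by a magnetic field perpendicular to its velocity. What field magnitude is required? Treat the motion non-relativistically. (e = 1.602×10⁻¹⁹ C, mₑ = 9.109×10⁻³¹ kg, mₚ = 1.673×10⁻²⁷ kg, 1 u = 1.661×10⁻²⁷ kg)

B ≈ 0.197 T

v = √(2|q|V/m) = √(2·1.602×10⁻¹⁹·221/9.109×10⁻³¹) ≈ 8.817×10⁶ m/s.
B = mv/(|q|r) = (9.109×10⁻³¹)(8.817×10⁶)/((1.602×10⁻¹⁹)(2.54×10⁻⁴)) ≈ 0.197 T.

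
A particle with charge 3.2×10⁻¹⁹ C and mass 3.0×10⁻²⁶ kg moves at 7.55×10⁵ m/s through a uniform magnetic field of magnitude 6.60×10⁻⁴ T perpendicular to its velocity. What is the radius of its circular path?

r ≈ 107 m

The magnetic force provides the centripetal force: |q|vB = mv²/r.
r = mv/(|q|B) = (3.0×10⁻²⁶)(7.55×10⁵)/((3.2×10⁻¹⁹)(6.60×10⁻⁴)) ≈ 107 m.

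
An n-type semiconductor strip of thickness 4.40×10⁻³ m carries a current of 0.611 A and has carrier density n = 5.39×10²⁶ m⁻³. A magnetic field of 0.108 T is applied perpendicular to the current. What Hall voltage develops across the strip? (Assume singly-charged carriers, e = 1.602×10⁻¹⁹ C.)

V_H ≈ 1.74×10⁻⁷ V

V_H = IB/(n e t).
V_H = (0.611)(0.108)/((5.39×10²⁶)(1.602×10⁻¹⁹)(4.40×10⁻³)) ≈ 1.74×10⁻⁷ V.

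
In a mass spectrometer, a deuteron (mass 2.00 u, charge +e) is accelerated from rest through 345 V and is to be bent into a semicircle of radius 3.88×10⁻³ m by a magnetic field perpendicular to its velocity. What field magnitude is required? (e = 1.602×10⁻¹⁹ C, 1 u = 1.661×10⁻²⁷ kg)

v = √(2|q|V/m) = √(2·1.602×10⁻¹⁹·345/3.322×10⁻²⁷) ≈ 1.824×10⁵ m/s.
B = mv/(|q|r) = (3.322×10⁻²⁷)(1.824×10⁵)/((1.602×10⁻¹⁹)(3.88×10⁻³)) ≈ 0.975 T.

B ≈ 0.975 T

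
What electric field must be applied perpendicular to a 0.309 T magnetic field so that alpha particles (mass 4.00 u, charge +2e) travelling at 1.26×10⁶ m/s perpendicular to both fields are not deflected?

For straight-line motion qE = qvB, so E = vB.
E = 1.26×10⁶ × 0.309 = 3.89×10⁵ V/m.

E = 3.89×10⁵ V/m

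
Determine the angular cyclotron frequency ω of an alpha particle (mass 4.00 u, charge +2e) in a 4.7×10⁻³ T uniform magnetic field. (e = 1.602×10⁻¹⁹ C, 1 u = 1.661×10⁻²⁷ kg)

ω ≈ 2.3×10⁵ rad/s

ω = |q|B/m.
ω = (3.204×10⁻¹⁹)(4.7×10⁻³)/6.644×10⁻²⁷ ≈ 2.3×10⁵ rad/s.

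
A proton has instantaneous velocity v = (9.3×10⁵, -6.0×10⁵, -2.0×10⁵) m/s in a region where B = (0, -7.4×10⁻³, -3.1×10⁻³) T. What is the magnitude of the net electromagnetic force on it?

v×B = (380, 2880, -6880) N/C.
F = q v×B = (1.602×10⁻¹⁹ C)·(380, 2880, -6880) = (6.09×10⁻¹⁷, 4.62×10⁻¹⁶, -1.10×10⁻¹⁵) N.
|F| = 1.20×10⁻¹⁵ N.

|F| ≈ 1.20×10⁻¹⁵ N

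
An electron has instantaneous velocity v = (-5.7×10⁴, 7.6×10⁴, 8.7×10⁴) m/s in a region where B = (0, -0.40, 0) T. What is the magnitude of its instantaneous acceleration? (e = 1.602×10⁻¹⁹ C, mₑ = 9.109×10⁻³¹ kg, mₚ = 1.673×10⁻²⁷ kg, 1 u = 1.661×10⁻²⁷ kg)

|a| ≈ 7.32×10¹⁵ m/s²

v×B = (3.48×10⁴, 0, 2.28×10⁴) N/C.
F = q v×B = (−1.602×10⁻¹⁹ C)·(3.48×10⁴, 0, 2.28×10⁴) = (-5.57×10⁻¹⁵, 0, -3.65×10⁻¹⁵) N.
|a| = |F|/m = 6.665×10⁻¹⁵/9.109×10⁻³¹ ≈ 7.32×10¹⁵ m/s².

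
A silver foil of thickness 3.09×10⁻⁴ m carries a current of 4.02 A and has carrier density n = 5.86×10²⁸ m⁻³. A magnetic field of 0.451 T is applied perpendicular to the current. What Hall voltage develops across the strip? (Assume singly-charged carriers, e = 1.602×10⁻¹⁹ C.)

V_H = IB/(n e t).
V_H = (4.02)(0.451)/((5.86×10²⁸)(1.602×10⁻¹⁹)(3.09×10⁻⁴)) ≈ 6.25×10⁻⁷ V.

V_H ≈ 6.25×10⁻⁷ V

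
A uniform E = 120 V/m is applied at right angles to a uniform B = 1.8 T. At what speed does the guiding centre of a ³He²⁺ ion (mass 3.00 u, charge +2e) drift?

v_d ≈ 67 m/s

In crossed fields the guiding centre drifts at v_d = |E×B|/B² = E/B, independent of charge and mass.
v_d = 120/1.8 = 67 m/s.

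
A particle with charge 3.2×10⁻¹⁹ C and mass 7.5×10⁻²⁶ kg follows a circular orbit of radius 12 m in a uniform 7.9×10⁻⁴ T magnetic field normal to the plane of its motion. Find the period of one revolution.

T ≈ 1.9×10⁻³ s

The cyclotron period depends only on m, q, B: T = 2πm/(|q|B).
T = 2π(7.5×10⁻²⁶)/((3.2×10⁻¹⁹)(7.9×10⁻⁴)) ≈ 1.9×10⁻³ s.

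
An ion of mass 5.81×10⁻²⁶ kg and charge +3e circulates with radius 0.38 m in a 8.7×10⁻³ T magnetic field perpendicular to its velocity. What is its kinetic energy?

KE ≈ 2.2×10⁻¹⁷ J

v = |q|Br/m, then KE = ½mv² = (qBr)²/(2m).
v = (4.806×10⁻¹⁹)(8.7×10⁻³)(0.38)/5.81×10⁻²⁶ ≈ 2.735×10⁴ m/s.
KE = ½(5.81×10⁻²⁶)(2.735×10⁴)² ≈ 2.2×10⁻¹⁷ J.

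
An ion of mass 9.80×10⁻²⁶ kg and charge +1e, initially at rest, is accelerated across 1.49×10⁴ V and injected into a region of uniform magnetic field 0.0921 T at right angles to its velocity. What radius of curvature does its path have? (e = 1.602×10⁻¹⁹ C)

r ≈ 1.47 m

Acceleration: |q|V = ½mv² ⇒ v = √(2|q|V/m) = √(2·1.602×10⁻¹⁹·1.49×10⁴/9.80×10⁻²⁶) ≈ 2.207×10⁵ m/s.
In the field: r = mv/(|q|B) = (9.80×10⁻²⁶)(2.207×10⁵)/((1.602×10⁻¹⁹)(0.0921)) ≈ 1.47 m.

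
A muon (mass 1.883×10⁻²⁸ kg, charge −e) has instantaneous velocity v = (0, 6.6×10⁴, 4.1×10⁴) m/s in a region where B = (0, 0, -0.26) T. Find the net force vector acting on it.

F ≈ (2.75×10⁻¹⁵, 0, 0) N

v×B = (-1.72×10⁴, 0, 0) N/C.
F = q v×B = (−1.602×10⁻¹⁹ C)·(-1.72×10⁴, 0, 0) = (2.75×10⁻¹⁵, 0, 0) N.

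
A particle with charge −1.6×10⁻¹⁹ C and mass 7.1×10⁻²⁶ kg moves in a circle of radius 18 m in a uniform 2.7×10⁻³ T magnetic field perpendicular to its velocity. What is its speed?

v ≈ 1.1×10⁵ m/s

From |q|vB = mv²/r, v = |q|Br/m.
v = (1.6×10⁻¹⁹)(2.7×10⁻³)(18)/7.1×10⁻²⁶ ≈ 1.1×10⁵ m/s.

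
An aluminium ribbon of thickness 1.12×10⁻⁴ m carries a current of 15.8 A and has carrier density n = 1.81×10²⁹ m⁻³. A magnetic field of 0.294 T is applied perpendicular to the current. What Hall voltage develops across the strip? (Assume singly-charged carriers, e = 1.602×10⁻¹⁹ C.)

V_H = IB/(n e t).
V_H = (15.8)(0.294)/((1.81×10²⁹)(1.602×10⁻¹⁹)(1.12×10⁻⁴)) ≈ 1.43×10⁻⁶ V.

V_H ≈ 1.43×10⁻⁶ V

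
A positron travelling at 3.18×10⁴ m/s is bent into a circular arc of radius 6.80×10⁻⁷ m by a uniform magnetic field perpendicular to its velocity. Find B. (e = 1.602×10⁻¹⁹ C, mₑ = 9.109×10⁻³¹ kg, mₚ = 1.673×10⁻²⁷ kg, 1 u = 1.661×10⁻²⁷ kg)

From |q|vB = mv²/r, B = mv/(|q|r).
B = (9.109×10⁻³¹)(3.18×10⁴)/((1.602×10⁻¹⁹)(6.80×10⁻⁷)) ≈ 0.266 T.

B ≈ 0.266 T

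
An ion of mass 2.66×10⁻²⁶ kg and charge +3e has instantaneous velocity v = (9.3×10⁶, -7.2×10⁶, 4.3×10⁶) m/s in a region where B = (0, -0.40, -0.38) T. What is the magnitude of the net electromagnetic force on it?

v×B = (4.46×10⁶, 3.53×10⁶, -3.72×10⁶) N/C.
F = q v×B = (4.806×10⁻¹⁹ C)·(4.46×10⁶, 3.53×10⁶, -3.72×10⁶) = (2.14×10⁻¹², 1.70×10⁻¹², -1.79×10⁻¹²) N.
|F| = 3.27×10⁻¹² N.

|F| ≈ 3.27×10⁻¹² N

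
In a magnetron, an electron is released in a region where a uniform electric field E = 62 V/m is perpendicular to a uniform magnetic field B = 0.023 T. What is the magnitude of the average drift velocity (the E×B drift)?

v_d ≈ 2700 m/s

In crossed fields the guiding centre drifts at v_d = |E×B|/B² = E/B, independent of charge and mass.
v_d = 62/0.023 = 2700 m/s.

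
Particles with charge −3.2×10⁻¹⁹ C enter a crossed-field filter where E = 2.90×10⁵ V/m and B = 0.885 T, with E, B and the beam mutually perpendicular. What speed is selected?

v = 3.28×10⁵ m/s

Zero net Lorentz force requires |qE| = |q v×B|, i.e. E = vB.
v = E/B = 2.90×10⁵/0.885 = 3.28×10⁵ m/s.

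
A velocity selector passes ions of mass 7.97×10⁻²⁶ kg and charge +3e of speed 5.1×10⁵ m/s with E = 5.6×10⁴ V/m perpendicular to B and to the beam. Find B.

Balance of forces in the selector: qE = qvB ⇒ B = E/v.
B = 5.6×10⁴/5.1×10⁵ = 0.11 T.

B = 0.11 T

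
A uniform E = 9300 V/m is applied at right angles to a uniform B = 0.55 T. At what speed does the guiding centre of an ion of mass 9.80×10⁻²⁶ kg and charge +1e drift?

v_d ≈ 1.7×10⁴ m/s

The E×B drift speed is v_d = E/B.
v_d = 9300/0.55 = 1.7×10⁴ m/s.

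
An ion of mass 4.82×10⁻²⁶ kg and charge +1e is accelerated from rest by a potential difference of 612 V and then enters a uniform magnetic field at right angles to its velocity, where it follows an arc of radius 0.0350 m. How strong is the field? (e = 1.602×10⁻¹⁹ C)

B ≈ 0.548 T

v = √(2|q|V/m) = √(2·1.602×10⁻¹⁹·612/4.82×10⁻²⁶) ≈ 6.378×10⁴ m/s.
B = mv/(|q|r) = (4.82×10⁻²⁶)(6.378×10⁴)/((1.602×10⁻¹⁹)(0.0350)) ≈ 0.548 T.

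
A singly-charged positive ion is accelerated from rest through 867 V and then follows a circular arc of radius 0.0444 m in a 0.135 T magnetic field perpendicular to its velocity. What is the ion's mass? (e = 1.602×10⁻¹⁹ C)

Combine |q|V = ½mv² and r = mv/(|q|B): eliminate v to get m = qB²r²/(2V).
m = (1.602×10⁻¹⁹)(0.135)²(0.0444)²/(2·867) ≈ 3.32×10⁻²⁷ kg.

m ≈ 3.32×10⁻²⁷ kg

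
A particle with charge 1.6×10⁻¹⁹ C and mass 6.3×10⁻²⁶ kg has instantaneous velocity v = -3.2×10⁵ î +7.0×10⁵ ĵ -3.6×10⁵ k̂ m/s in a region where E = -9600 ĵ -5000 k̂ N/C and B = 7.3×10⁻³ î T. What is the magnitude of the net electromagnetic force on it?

v×B = (0, -2630, -5110) N/C.
E + v×B = (0, -1.22×10⁴, -1.01×10⁴) N/C.
F = q(E + v×B) = (1.6×10⁻¹⁹ C)·(0, -1.22×10⁴, -1.01×10⁴) = (0, -1.96×10⁻¹⁵, -1.62×10⁻¹⁵) N.
|F| = 2.54×10⁻¹⁵ N.

|F| ≈ 2.54×10⁻¹⁵ N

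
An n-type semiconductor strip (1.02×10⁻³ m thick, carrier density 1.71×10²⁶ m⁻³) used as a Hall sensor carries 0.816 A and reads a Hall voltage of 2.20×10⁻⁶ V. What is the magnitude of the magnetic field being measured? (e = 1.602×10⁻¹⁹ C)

B ≈ 0.0753 T

From V_H = IB/(n e t), B = V_H n e t / I.
B = (2.20×10⁻⁶)(1.71×10²⁶)(1.602×10⁻¹⁹)(1.02×10⁻³)/0.816 ≈ 0.0753 T.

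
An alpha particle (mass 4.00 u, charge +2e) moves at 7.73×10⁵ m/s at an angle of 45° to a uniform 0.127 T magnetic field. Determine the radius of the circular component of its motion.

r ≈ 0.0892 m

v⊥ = v sinθ = 7.73×10⁵·sin45° ≈ 5.466×10⁵ m/s.
r = m v⊥/(|q|B) = (6.644×10⁻²⁷)(5.466×10⁵)/((3.204×10⁻¹⁹)(0.127)) ≈ 0.0892 m.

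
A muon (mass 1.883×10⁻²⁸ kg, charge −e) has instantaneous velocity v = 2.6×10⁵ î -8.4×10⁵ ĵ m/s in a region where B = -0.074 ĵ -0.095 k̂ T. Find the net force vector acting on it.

F ≈ (-1.28×10⁻¹⁴, -3.96×10⁻¹⁵, 3.08×10⁻¹⁵) N

v×B = (7.98×10⁴, 2.47×10⁴, -1.92×10⁴) N/C.
F = q v×B = (−1.602×10⁻¹⁹ C)·(7.98×10⁴, 2.47×10⁴, -1.92×10⁴) = (-1.28×10⁻¹⁴, -3.96×10⁻¹⁵, 3.08×10⁻¹⁵) N.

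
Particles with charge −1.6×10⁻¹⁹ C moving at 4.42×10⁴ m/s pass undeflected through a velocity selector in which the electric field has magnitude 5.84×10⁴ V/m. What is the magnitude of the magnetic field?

B = 1.32 T

Balance of forces in the selector: qE = qvB ⇒ B = E/v.
B = 5.84×10⁴/4.42×10⁴ = 1.32 T.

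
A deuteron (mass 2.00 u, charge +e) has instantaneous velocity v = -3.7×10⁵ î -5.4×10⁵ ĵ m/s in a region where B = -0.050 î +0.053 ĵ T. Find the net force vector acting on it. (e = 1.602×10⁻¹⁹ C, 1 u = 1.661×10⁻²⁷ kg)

F ≈ (0, 0, -7.47×10⁻¹⁵) N

v×B = (0, 0, -4.66×10⁴) N/C.
F = q v×B = (1.602×10⁻¹⁹ C)·(0, 0, -4.66×10⁴) = (0, 0, -7.47×10⁻¹⁵) N.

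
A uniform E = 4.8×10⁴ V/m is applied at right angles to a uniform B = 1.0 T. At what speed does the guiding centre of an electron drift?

The E×B drift speed is v_d = E/B.
v_d = 4.8×10⁴/1.0 = 4.8×10⁴ m/s.

v_d ≈ 4.8×10⁴ m/s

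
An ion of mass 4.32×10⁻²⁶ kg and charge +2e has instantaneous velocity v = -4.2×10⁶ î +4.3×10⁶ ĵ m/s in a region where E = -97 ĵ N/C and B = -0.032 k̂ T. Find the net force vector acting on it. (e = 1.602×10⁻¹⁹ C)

v×B = (-1.38×10⁵, -1.34×10⁵, 0) N/C.
E + v×B = (-1.38×10⁵, -1.34×10⁵, 0) N/C.
F = q(E + v×B) = (3.204×10⁻¹⁹ C)·(-1.38×10⁵, -1.34×10⁵, 0) = (-4.41×10⁻¹⁴, -4.31×10⁻¹⁴, 0) N.

F ≈ (-4.41×10⁻¹⁴, -4.31×10⁻¹⁴, 0) N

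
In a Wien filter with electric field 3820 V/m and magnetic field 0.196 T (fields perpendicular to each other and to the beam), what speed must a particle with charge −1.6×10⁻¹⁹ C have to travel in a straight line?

Zero net Lorentz force requires |qE| = |q v×B|, i.e. E = vB.
v = E/B = 3820/0.196 = 1.95×10⁴ m/s.

v = 1.95×10⁴ m/s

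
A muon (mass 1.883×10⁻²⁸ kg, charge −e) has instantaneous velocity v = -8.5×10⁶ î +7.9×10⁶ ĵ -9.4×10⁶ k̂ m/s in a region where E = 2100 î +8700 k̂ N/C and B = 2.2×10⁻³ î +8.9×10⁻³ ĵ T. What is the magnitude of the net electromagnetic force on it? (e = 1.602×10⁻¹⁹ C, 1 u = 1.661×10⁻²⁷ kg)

|F| ≈ 1.96×10⁻¹⁴ N

v×B = (8.37×10⁴, -2.07×10⁴, -9.30×10⁴) N/C.
E + v×B = (8.58×10⁴, -2.07×10⁴, -8.43×10⁴) N/C.
F = q(E + v×B) = (−1.602×10⁻¹⁹ C)·(8.58×10⁴, -2.07×10⁴, -8.43×10⁴) = (-1.37×10⁻¹⁴, 3.31×10⁻¹⁵, 1.35×10⁻¹⁴) N.
|F| = 1.96×10⁻¹⁴ N.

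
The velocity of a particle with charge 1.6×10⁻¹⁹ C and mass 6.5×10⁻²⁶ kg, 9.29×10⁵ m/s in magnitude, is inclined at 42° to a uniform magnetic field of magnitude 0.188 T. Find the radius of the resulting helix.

r ≈ 1.34 m

v⊥ = v sinθ = 9.29×10⁵·sin42° ≈ 6.216×10⁵ m/s.
r = m v⊥/(|q|B) = (6.5×10⁻²⁶)(6.216×10⁵)/((1.6×10⁻¹⁹)(0.188)) ≈ 1.34 m.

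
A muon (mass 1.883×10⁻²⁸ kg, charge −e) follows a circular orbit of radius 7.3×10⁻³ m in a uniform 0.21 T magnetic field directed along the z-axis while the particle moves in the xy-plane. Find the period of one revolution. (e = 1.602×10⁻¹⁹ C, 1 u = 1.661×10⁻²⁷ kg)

The cyclotron period depends only on m, q, B: T = 2πm/(|q|B).
T = 2π(1.883×10⁻²⁸)/((1.602×10⁻¹⁹)(0.21)) ≈ 3.5×10⁻⁸ s.

T ≈ 3.5×10⁻⁸ s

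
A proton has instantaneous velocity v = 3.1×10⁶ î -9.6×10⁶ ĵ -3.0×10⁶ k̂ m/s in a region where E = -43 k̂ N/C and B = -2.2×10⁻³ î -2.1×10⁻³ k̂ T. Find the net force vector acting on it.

v×B = (2.02×10⁴, 1.31×10⁴, -2.11×10⁴) N/C.
E + v×B = (2.02×10⁴, 1.31×10⁴, -2.12×10⁴) N/C.
F = q(E + v×B) = (1.602×10⁻¹⁹ C)·(2.02×10⁴, 1.31×10⁴, -2.12×10⁴) = (3.23×10⁻¹⁵, 2.10×10⁻¹⁵, -3.39×10⁻¹⁵) N.

F ≈ (3.23×10⁻¹⁵, 2.10×10⁻¹⁵, -3.39×10⁻¹⁵) N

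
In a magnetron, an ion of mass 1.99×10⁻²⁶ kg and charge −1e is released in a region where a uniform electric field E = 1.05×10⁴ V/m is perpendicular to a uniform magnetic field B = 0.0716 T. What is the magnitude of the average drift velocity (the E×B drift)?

v_d ≈ 1.47×10⁵ m/s

The E×B drift speed is v_d = E/B.
v_d = 1.05×10⁴/0.0716 = 1.47×10⁵ m/s.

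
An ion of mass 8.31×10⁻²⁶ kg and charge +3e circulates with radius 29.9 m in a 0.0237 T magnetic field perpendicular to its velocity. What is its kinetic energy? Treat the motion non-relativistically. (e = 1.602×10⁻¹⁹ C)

KE ≈ 6.98×10⁻¹³ J

v = |q|Br/m, then KE = ½mv² = (qBr)²/(2m).
v = (4.806×10⁻¹⁹)(0.0237)(29.9)/8.31×10⁻²⁶ ≈ 4.098×10⁶ m/s.
KE = ½(8.31×10⁻²⁶)(4.098×10⁶)² ≈ 6.98×10⁻¹³ J.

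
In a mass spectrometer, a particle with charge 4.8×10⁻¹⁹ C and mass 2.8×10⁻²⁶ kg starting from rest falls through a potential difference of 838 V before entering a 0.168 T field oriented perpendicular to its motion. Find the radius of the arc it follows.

r ≈ 0.0589 m

Acceleration: |q|V = ½mv² ⇒ v = √(2|q|V/m) = √(2·4.8×10⁻¹⁹·838/2.8×10⁻²⁶) ≈ 1.695×10⁵ m/s.
In the field: r = mv/(|q|B) = (2.8×10⁻²⁶)(1.695×10⁵)/((4.8×10⁻¹⁹)(0.168)) ≈ 0.0589 m.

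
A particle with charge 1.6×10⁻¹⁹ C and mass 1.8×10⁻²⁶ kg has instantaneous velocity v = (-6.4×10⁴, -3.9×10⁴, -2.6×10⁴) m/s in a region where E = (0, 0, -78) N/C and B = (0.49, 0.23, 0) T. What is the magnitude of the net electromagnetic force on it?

v×B = (5980, -1.27×10⁴, 4390) N/C.
E + v×B = (5980, -1.27×10⁴, 4310) N/C.
F = q(E + v×B) = (1.6×10⁻¹⁹ C)·(5980, -1.27×10⁴, 4310) = (9.57×10⁻¹⁶, -2.04×10⁻¹⁵, 6.90×10⁻¹⁶) N.
|F| = 2.36×10⁻¹⁵ N.

|F| ≈ 2.36×10⁻¹⁵ N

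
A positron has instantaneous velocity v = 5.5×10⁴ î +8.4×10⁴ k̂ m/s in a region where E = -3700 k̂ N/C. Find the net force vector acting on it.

F ≈ (0, 0, -5.93×10⁻¹⁶) N

Only an electric field acts, so F = qE = (1.602×10⁻¹⁹ C)·(0, 0, -3700) = (0, 0, -5.93×10⁻¹⁶) N.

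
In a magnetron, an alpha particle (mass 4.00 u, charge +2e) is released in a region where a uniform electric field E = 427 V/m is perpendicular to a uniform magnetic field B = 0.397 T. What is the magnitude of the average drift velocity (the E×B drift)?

In crossed fields the guiding centre drifts at v_d = |E×B|/B² = E/B, independent of charge and mass.
v_d = 427/0.397 = 1080 m/s.

v_d ≈ 1080 m/s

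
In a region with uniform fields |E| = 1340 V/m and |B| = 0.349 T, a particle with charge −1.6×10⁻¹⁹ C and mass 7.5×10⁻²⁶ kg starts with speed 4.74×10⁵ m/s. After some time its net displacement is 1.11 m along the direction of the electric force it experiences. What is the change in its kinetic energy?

The magnetic force is always ⟂ v and does no work; only the electric force changes KE.
ΔKE = F_E · d = |q|E d = (1.6×10⁻¹⁹)(1340)(1.11) ≈ 2.38×10⁻¹⁶ J.

ΔKE ≈ 2.38×10⁻¹⁶ J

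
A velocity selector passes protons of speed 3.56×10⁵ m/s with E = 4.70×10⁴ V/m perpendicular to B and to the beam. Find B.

B = 0.132 T

Balance of forces in the selector: qE = qvB ⇒ B = E/v.
B = 4.70×10⁴/3.56×10⁵ = 0.132 T.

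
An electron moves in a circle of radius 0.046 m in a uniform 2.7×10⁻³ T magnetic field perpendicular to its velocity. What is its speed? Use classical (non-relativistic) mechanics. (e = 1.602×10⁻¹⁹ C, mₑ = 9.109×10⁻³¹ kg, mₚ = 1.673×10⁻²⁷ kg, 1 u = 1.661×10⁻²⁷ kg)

v ≈ 2.2×10⁷ m/s

From |q|vB = mv²/r, v = |q|Br/m.
v = (1.602×10⁻¹⁹)(2.7×10⁻³)(0.046)/9.109×10⁻³¹ ≈ 2.2×10⁷ m/s.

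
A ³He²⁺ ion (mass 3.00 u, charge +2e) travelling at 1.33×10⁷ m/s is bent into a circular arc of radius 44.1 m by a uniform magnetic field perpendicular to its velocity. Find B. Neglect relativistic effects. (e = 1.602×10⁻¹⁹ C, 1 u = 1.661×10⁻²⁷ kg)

B ≈ 4.69×10⁻³ T

From |q|vB = mv²/r, B = mv/(|q|r).
B = (4.983×10⁻²⁷)(1.33×10⁷)/((3.204×10⁻¹⁹)(44.1)) ≈ 4.69×10⁻³ T.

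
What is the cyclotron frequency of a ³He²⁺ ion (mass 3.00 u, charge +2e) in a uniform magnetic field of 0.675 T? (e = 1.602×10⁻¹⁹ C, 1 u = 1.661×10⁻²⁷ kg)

f ≈ 6.91×10⁶ Hz

f = |q|B/(2πm).
f = (3.204×10⁻¹⁹)(0.675)/(2π·4.983×10⁻²⁷) ≈ 6.91×10⁶ Hz.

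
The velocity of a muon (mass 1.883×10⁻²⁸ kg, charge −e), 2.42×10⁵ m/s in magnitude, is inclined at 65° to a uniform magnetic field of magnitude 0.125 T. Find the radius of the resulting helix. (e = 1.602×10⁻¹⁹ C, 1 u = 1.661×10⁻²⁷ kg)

r ≈ 2.06×10⁻³ m

v⊥ = v sinθ = 2.42×10⁵·sin65° ≈ 2.193×10⁵ m/s.
r = m v⊥/(|q|B) = (1.883×10⁻²⁸)(2.193×10⁵)/((1.602×10⁻¹⁹)(0.125)) ≈ 2.06×10⁻³ m.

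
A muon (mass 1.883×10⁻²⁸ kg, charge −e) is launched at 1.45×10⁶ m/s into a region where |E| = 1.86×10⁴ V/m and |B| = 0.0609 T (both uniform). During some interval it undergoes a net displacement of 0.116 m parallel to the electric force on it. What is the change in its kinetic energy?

The magnetic force is always ⟂ v and does no work; only the electric force changes KE.
ΔKE = F_E · d = |q|E d = (1.602×10⁻¹⁹)(1.86×10⁴)(0.116) ≈ 3.46×10⁻¹⁶ J.

ΔKE ≈ 3.46×10⁻¹⁶ J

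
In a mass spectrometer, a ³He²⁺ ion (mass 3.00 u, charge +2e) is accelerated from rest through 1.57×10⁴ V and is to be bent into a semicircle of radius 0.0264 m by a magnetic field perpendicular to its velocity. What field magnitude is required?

B ≈ 0.837 T

v = √(2|q|V/m) = √(2·3.204×10⁻¹⁹·1.57×10⁴/4.983×10⁻²⁷) ≈ 1.421×10⁶ m/s.
B = mv/(|q|r) = (4.983×10⁻²⁷)(1.421×10⁶)/((3.204×10⁻¹⁹)(0.0264)) ≈ 0.837 T.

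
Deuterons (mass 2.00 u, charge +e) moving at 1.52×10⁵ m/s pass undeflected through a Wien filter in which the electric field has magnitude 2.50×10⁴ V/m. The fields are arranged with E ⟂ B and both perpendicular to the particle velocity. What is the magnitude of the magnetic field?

Balance of forces in the selector: qE = qvB ⇒ B = E/v.
B = 2.50×10⁴/1.52×10⁵ = 0.164 T.

B = 0.164 T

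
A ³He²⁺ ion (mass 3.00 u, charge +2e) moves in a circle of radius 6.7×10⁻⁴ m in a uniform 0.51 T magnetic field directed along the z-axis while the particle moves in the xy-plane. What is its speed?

v ≈ 2.2×10⁴ m/s

From |q|vB = mv²/r, v = |q|Br/m.
v = (3.204×10⁻¹⁹)(0.51)(6.7×10⁻⁴)/4.983×10⁻²⁷ ≈ 2.2×10⁴ m/s.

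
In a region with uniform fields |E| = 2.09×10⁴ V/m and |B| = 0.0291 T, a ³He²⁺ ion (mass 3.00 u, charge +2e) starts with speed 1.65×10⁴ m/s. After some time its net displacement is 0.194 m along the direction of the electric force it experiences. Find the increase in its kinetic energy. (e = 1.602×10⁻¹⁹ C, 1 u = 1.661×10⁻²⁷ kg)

ΔKE ≈ 1.30×10⁻¹⁵ J

The magnetic force is always ⟂ v and does no work; only the electric force changes KE.
ΔKE = F_E · d = |q|E d = (3.204×10⁻¹⁹)(2.09×10⁴)(0.194) ≈ 1.30×10⁻¹⁵ J.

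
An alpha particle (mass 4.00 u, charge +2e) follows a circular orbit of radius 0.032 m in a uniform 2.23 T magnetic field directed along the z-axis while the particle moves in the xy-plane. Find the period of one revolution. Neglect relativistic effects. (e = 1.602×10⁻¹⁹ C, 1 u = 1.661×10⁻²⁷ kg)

T ≈ 5.84×10⁻⁸ s

The cyclotron period depends only on m, q, B: T = 2πm/(|q|B).
T = 2π(6.644×10⁻²⁷)/((3.204×10⁻¹⁹)(2.23)) ≈ 5.84×10⁻⁸ s.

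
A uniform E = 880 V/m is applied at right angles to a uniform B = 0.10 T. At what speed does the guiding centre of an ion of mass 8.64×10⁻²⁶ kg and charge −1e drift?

v_d ≈ 8800 m/s

In crossed fields the guiding centre drifts at v_d = |E×B|/B² = E/B, independent of charge and mass.
v_d = 880/0.10 = 8800 m/s.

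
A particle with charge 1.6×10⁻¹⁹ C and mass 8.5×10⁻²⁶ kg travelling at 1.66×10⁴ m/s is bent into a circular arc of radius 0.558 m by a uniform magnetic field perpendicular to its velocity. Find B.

From |q|vB = mv²/r, B = mv/(|q|r).
B = (8.5×10⁻²⁶)(1.66×10⁴)/((1.6×10⁻¹⁹)(0.558)) ≈ 0.0158 T.

B ≈ 0.0158 T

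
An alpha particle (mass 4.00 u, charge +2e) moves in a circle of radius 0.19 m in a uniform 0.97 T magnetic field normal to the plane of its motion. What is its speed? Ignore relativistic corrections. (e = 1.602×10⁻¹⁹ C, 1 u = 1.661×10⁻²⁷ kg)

v ≈ 8.9×10⁶ m/s

From |q|vB = mv²/r, v = |q|Br/m.
v = (3.204×10⁻¹⁹)(0.97)(0.19)/6.644×10⁻²⁷ ≈ 8.9×10⁶ m/s.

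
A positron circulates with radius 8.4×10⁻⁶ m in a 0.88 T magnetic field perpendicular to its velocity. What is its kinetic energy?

KE ≈ 4.8 eV

v = |q|Br/m, then KE = ½mv² = (qBr)²/(2m).
v = (1.602×10⁻¹⁹)(0.88)(8.4×10⁻⁶)/9.109×10⁻³¹ ≈ 1.300×10⁶ m/s.
KE = ½(9.109×10⁻³¹)(1.300×10⁶)² ≈ 7.7×10⁻¹⁹ J = 4.8 eV.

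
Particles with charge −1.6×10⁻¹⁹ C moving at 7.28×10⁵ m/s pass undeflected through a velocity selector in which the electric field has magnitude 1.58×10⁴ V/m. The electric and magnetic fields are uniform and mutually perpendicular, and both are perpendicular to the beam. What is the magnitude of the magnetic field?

Balance of forces in the selector: qE = qvB ⇒ B = E/v.
B = 1.58×10⁴/7.28×10⁵ = 0.0217 T.

B = 0.0217 T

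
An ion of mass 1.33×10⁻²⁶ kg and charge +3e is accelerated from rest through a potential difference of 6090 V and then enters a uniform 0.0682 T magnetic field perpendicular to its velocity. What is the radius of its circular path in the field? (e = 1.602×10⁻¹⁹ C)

Acceleration: |q|V = ½mv² ⇒ v = √(2|q|V/m) = √(2·4.806×10⁻¹⁹·6090/1.33×10⁻²⁶) ≈ 6.634×10⁵ m/s.
In the field: r = mv/(|q|B) = (1.33×10⁻²⁶)(6.634×10⁵)/((4.806×10⁻¹⁹)(0.0682)) ≈ 0.269 m.

r ≈ 0.269 m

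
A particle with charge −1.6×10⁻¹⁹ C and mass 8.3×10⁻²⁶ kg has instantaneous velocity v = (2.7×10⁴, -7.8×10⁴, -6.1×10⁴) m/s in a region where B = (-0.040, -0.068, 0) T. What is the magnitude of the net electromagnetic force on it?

v×B = (-4150, 2440, -4960) N/C.
F = q v×B = (−1.6×10⁻¹⁹ C)·(-4150, 2440, -4960) = (6.64×10⁻¹⁶, -3.90×10⁻¹⁶, 7.93×10⁻¹⁶) N.
|F| = 1.11×10⁻¹⁵ N.

|F| ≈ 1.11×10⁻¹⁵ N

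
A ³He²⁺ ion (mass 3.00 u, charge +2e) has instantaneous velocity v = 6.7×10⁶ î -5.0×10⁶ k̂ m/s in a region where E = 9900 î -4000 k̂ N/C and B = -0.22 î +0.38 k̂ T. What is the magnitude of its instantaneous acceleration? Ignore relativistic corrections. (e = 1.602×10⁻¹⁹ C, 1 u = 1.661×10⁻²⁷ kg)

|a| ≈ 9.30×10¹³ m/s²

v×B = (0, -1.45×10⁶, 0) N/C.
E + v×B = (9900, -1.45×10⁶, -4000) N/C.
F = q(E + v×B) = (3.204×10⁻¹⁹ C)·(9900, -1.45×10⁶, -4000) = (3.17×10⁻¹⁵, -4.63×10⁻¹³, -1.28×10⁻¹⁵) N.
|a| = |F|/m = 4.633×10⁻¹³/4.983×10⁻²⁷ ≈ 9.30×10¹³ m/s².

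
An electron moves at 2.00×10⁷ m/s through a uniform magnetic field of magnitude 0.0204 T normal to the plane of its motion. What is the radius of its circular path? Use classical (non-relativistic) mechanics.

The magnetic force provides the centripetal force: |q|vB = mv²/r.
r = mv/(|q|B) = (9.109×10⁻³¹)(2.00×10⁷)/((1.602×10⁻¹⁹)(0.0204)) ≈ 5.57×10⁻³ m.

r ≈ 5.57×10⁻³ m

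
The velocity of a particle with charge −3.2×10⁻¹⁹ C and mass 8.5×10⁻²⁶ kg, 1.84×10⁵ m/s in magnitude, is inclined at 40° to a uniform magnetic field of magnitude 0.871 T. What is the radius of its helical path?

v⊥ = v sinθ = 1.84×10⁵·sin40° ≈ 1.183×10⁵ m/s.
r = m v⊥/(|q|B) = (8.5×10⁻²⁶)(1.183×10⁵)/((3.2×10⁻¹⁹)(0.871)) ≈ 0.0361 m.

r ≈ 0.0361 m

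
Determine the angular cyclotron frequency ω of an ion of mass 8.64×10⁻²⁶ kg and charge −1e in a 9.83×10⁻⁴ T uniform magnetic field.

ω = |q|B/m.
ω = (1.602×10⁻¹⁹)(9.83×10⁻⁴)/8.64×10⁻²⁶ ≈ 1820 rad/s.

ω ≈ 1820 rad/s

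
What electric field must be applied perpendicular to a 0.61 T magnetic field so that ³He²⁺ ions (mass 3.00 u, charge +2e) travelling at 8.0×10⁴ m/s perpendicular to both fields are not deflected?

E = 4.9×10⁴ V/m

For straight-line motion qE = qvB, so E = vB.
E = 8.0×10⁴ × 0.61 = 4.9×10⁴ V/m.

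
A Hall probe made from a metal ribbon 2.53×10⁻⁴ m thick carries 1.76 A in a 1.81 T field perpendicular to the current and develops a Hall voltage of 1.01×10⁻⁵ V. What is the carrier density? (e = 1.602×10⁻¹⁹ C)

n ≈ 7.78×10²⁷ m⁻³

From V_H = IB/(n e t), n = IB/(V_H e t).
n = (1.76)(1.81)/((1.01×10⁻⁵)(1.602×10⁻¹⁹)(2.53×10⁻⁴)) ≈ 7.78×10²⁷ m⁻³.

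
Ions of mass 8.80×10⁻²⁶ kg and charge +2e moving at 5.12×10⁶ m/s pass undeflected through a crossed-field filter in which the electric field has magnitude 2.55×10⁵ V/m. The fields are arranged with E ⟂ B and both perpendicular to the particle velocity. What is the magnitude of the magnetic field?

B = 0.0498 T

Balance of forces in the selector: qE = qvB ⇒ B = E/v.
B = 2.55×10⁵/5.12×10⁶ = 0.0498 T.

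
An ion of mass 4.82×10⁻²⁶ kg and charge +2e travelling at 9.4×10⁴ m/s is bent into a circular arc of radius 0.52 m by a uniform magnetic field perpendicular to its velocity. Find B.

From |q|vB = mv²/r, B = mv/(|q|r).
B = (4.82×10⁻²⁶)(9.4×10⁴)/((3.204×10⁻¹⁹)(0.52)) ≈ 0.027 T.

B ≈ 0.027 T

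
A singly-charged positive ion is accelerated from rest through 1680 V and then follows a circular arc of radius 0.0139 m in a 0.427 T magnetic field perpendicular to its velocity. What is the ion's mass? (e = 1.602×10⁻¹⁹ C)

Combine |q|V = ½mv² and r = mv/(|q|B): eliminate v to get m = qB²r²/(2V).
m = (1.602×10⁻¹⁹)(0.427)²(0.0139)²/(2·1680) ≈ 1.68×10⁻²⁷ kg.

m ≈ 1.68×10⁻²⁷ kg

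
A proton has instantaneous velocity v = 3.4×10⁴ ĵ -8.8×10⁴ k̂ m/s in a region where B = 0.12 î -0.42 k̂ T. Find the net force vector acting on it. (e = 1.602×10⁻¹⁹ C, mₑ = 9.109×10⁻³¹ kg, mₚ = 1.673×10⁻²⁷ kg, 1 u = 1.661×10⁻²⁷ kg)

F ≈ (-2.29×10⁻¹⁵, -1.69×10⁻¹⁵, -6.54×10⁻¹⁶) N

v×B = (-1.43×10⁴, -1.06×10⁴, -4080) N/C.
F = q v×B = (1.602×10⁻¹⁹ C)·(-1.43×10⁴, -1.06×10⁴, -4080) = (-2.29×10⁻¹⁵, -1.69×10⁻¹⁵, -6.54×10⁻¹⁶) N.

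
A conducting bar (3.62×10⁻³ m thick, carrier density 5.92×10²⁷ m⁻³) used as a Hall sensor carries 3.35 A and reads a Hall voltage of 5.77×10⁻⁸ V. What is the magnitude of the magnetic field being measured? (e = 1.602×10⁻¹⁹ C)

From V_H = IB/(n e t), B = V_H n e t / I.
B = (5.77×10⁻⁸)(5.92×10²⁷)(1.602×10⁻¹⁹)(3.62×10⁻³)/3.35 ≈ 0.0591 T.

B ≈ 0.0591 T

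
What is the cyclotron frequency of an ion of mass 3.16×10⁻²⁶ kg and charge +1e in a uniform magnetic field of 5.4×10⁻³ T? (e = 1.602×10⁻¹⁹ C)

f ≈ 4400 Hz

f = |q|B/(2πm).
f = (1.602×10⁻¹⁹)(5.4×10⁻³)/(2π·3.16×10⁻²⁶) ≈ 4400 Hz.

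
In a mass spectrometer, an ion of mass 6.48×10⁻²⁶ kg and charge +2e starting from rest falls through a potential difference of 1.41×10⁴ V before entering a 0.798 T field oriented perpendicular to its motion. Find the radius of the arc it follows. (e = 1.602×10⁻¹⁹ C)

Acceleration: |q|V = ½mv² ⇒ v = √(2|q|V/m) = √(2·3.204×10⁻¹⁹·1.41×10⁴/6.48×10⁻²⁶) ≈ 3.734×10⁵ m/s.
In the field: r = mv/(|q|B) = (6.48×10⁻²⁶)(3.734×10⁵)/((3.204×10⁻¹⁹)(0.798)) ≈ 0.0946 m.

r ≈ 0.0946 m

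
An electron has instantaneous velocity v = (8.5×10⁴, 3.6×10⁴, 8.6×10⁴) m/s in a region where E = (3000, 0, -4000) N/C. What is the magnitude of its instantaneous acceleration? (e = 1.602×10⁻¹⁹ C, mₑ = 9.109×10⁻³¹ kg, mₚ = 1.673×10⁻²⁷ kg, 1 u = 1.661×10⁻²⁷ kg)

Only an electric field acts, so F = qE = (−1.602×10⁻¹⁹ C)·(3000, 0, -4000) = (-4.81×10⁻¹⁶, 0, 6.41×10⁻¹⁶) N.
|a| = |F|/m = 8.010×10⁻¹⁶/9.109×10⁻³¹ ≈ 8.79×10¹⁴ m/s².

|a| ≈ 8.79×10¹⁴ m/s²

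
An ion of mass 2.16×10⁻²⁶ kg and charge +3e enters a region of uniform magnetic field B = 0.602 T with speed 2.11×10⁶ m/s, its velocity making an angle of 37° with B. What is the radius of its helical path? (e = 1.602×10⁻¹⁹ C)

v⊥ = v sinθ = 2.11×10⁶·sin37° ≈ 1.270×10⁶ m/s.
r = m v⊥/(|q|B) = (2.16×10⁻²⁶)(1.270×10⁶)/((4.806×10⁻¹⁹)(0.602)) ≈ 0.0948 m.

r ≈ 0.0948 m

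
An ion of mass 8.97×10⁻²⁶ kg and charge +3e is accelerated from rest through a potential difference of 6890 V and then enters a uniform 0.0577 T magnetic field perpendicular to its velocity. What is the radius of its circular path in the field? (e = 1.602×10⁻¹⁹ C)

r ≈ 0.879 m

Acceleration: |q|V = ½mv² ⇒ v = √(2|q|V/m) = √(2·4.806×10⁻¹⁹·6890/8.97×10⁻²⁶) ≈ 2.717×10⁵ m/s.
In the field: r = mv/(|q|B) = (8.97×10⁻²⁶)(2.717×10⁵)/((4.806×10⁻¹⁹)(0.0577)) ≈ 0.879 m.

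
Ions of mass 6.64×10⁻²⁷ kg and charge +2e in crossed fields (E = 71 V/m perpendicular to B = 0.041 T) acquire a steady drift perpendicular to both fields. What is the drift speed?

v_d ≈ 1700 m/s

The steady drift has the magnetic force balancing the electric force, so v_d = E/B.
v_d = 71/0.041 = 1700 m/s.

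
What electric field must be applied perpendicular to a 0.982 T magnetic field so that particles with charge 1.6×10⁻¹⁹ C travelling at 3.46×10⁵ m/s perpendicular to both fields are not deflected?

E = 3.40×10⁵ V/m

For straight-line motion qE = qvB, so E = vB.
E = 3.46×10⁵ × 0.982 = 3.40×10⁵ V/m.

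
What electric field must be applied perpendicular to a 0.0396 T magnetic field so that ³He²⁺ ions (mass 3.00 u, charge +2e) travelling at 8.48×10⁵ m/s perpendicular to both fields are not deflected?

E = 3.36×10⁴ V/m

For straight-line motion qE = qvB, so E = vB.
E = 8.48×10⁵ × 0.0396 = 3.36×10⁴ V/m.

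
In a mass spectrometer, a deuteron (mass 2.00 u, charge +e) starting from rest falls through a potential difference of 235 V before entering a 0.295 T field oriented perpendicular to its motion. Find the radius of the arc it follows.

Acceleration: |q|V = ½mv² ⇒ v = √(2|q|V/m) = √(2·1.602×10⁻¹⁹·235/3.322×10⁻²⁷) ≈ 1.505×10⁵ m/s.
In the field: r = mv/(|q|B) = (3.322×10⁻²⁷)(1.505×10⁵)/((1.602×10⁻¹⁹)(0.295)) ≈ 0.0106 m.

r ≈ 0.0106 m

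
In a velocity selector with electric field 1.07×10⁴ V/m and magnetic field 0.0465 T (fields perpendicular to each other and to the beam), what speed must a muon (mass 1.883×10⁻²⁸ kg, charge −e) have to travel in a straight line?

For undeflected motion the electric and magnetic forces balance: qE = qvB.
v = E/B = 1.07×10⁴/0.0465 = 2.30×10⁵ m/s.
The result is independent of the particle's charge and mass.

v = 2.30×10⁵ m/s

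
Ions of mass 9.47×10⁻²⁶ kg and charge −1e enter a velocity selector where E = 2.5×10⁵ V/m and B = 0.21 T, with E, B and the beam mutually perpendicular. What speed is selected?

Straight-line motion ⇒ electric and magnetic forces cancel, so E = vB.
v = E/B = 2.5×10⁵/0.21 = 1.2×10⁶ m/s.

v = 1.2×10⁶ m/s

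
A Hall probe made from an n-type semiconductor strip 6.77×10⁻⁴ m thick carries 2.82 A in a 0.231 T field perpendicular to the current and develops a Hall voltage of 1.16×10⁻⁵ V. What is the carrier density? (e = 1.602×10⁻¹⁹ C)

From V_H = IB/(n e t), n = IB/(V_H e t).
n = (2.82)(0.231)/((1.16×10⁻⁵)(1.602×10⁻¹⁹)(6.77×10⁻⁴)) ≈ 5.18×10²⁶ m⁻³.

n ≈ 5.18×10²⁶ m⁻³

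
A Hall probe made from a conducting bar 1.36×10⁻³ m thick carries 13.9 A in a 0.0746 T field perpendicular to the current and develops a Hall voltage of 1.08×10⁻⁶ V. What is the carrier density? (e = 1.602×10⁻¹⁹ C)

From V_H = IB/(n e t), n = IB/(V_H e t).
n = (13.9)(0.0746)/((1.08×10⁻⁶)(1.602×10⁻¹⁹)(1.36×10⁻³)) ≈ 4.41×10²⁷ m⁻³.

n ≈ 4.41×10²⁷ m⁻³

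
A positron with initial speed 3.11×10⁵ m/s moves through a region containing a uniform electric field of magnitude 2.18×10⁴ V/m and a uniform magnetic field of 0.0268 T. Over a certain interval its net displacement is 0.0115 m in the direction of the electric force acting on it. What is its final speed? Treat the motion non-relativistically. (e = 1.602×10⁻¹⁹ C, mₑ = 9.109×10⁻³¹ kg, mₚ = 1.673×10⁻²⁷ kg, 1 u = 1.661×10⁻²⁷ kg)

B does no work; ΔKE = |q|E d.
½mv_f² = ½mv₀² + |q|Ed = ½(9.109×10⁻³¹)(3.11×10⁵)² + (1.602×10⁻¹⁹)(2.18×10⁴)(0.0115) ≈ 4.405×10⁻²⁰ J + 4.016×10⁻¹⁷ J ≈ 4.021×10⁻¹⁷ J.
v_f = √(2·4.021×10⁻¹⁷/9.109×10⁻³¹) ≈ 9.40×10⁶ m/s.

v_f ≈ 9.40×10⁶ m/s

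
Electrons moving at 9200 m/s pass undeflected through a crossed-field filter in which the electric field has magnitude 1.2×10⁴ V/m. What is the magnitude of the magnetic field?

B = 1.3 T

Balance of forces in the selector: qE = qvB ⇒ B = E/v.
B = 1.2×10⁴/9200 = 1.3 T.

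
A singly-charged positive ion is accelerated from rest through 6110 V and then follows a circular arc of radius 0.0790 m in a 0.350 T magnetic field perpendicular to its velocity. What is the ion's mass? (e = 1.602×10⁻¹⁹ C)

Combine |q|V = ½mv² and r = mv/(|q|B): eliminate v to get m = qB²r²/(2V).
m = (1.602×10⁻¹⁹)(0.350)²(0.0790)²/(2·6110) ≈ 1.00×10⁻²⁶ kg.

m ≈ 1.00×10⁻²⁶ kg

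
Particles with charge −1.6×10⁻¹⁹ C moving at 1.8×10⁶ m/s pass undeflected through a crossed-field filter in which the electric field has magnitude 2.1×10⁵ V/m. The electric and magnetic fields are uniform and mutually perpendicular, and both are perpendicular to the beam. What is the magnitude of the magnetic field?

Balance of forces in the selector: qE = qvB ⇒ B = E/v.
B = 2.1×10⁵/1.8×10⁶ = 0.12 T.

B = 0.12 T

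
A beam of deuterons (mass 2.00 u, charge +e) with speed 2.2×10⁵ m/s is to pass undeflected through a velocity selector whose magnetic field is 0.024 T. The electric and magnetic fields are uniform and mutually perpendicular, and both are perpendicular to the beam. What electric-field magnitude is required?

E = 5300 V/m

For straight-line motion qE = qvB, so E = vB.
E = 2.2×10⁵ × 0.024 = 5300 V/m.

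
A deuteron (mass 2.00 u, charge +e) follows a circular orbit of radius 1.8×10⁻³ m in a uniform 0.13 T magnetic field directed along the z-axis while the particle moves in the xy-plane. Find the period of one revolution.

The cyclotron period depends only on m, q, B: T = 2πm/(|q|B).
T = 2π(3.322×10⁻²⁷)/((1.602×10⁻¹⁹)(0.13)) ≈ 1.0×10⁻⁶ s.

T ≈ 1.0×10⁻⁶ s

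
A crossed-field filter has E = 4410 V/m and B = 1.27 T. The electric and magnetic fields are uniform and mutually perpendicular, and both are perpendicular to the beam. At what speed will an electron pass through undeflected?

Zero net Lorentz force requires |qE| = |q v×B|, i.e. E = vB.
v = E/B = 4410/1.27 = 3470 m/s.

v = 3470 m/s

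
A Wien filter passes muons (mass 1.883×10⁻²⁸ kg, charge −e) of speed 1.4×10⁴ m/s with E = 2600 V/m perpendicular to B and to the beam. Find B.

Balance of forces in the selector: qE = qvB ⇒ B = E/v.
B = 2600/1.4×10⁴ = 0.19 T.

B = 0.19 T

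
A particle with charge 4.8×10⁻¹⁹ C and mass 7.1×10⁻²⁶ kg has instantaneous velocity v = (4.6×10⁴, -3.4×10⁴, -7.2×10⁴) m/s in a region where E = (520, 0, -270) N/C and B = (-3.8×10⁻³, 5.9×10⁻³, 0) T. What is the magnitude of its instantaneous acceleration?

|a| ≈ 6.71×10⁹ m/s²

v×B = (425, 274, 142) N/C.
E + v×B = (945, 274, -128) N/C.
F = q(E + v×B) = (4.8×10⁻¹⁹ C)·(945, 274, -128) = (4.54×10⁻¹⁶, 1.31×10⁻¹⁶, -6.13×10⁻¹⁷) N.
|a| = |F|/m = 4.761×10⁻¹⁶/7.1×10⁻²⁶ ≈ 6.71×10⁹ m/s².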